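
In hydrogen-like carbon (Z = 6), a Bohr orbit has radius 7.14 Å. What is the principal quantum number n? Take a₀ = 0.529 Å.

r_n = n²a₀/Z ⇒ n² = rZ/a₀ = 7.14 × 6 / 0.529 ≈ 80.98
n = 9

9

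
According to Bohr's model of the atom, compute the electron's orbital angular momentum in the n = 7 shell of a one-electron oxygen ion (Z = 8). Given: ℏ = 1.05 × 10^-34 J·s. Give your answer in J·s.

7.35 × 10^-34 J·s

L_n = nℏ = 7 × 1.05 × 10^-34 = 7.35 × 10^-34 J·s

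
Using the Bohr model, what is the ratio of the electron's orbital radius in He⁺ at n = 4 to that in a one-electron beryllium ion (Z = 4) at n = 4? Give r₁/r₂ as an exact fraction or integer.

r ∝ Z^-1 · n^2
r₁/r₂ = (2/4)^-1 · (4/4)^2 = 2

2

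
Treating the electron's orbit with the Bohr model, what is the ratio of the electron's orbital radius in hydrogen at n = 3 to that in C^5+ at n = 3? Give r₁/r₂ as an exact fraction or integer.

r ∝ Z^-1 · n^2
r₁/r₂ = (1/6)^-1 · (3/3)^2 = 6

6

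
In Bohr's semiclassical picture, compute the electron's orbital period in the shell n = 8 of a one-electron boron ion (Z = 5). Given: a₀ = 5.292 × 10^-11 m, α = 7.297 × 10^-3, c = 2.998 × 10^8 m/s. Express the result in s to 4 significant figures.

3.113 × 10^-15 s

r = n²a₀/Z = 8²·5.292 × 10^-11/5 = 6.774 × 10^-10 m
v = Zαc/n = 5·0.007297·2.998 × 10^8/8 = 1.367 × 10^6 m/s
T = 2πr/v = 3.113 × 10^-15 s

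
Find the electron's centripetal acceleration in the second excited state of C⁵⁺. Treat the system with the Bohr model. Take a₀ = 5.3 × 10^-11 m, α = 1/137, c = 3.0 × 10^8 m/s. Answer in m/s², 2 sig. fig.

r = n²a₀/Z = 8.0 × 10^-11 m, v = Zαc/n = 4.4 × 10^6 m/s
a = v²/r = (4.4 × 10^6)² / 8.0 × 10^-11 = 2.4 × 10^23 m/s²

2.4 × 10^23 m/s²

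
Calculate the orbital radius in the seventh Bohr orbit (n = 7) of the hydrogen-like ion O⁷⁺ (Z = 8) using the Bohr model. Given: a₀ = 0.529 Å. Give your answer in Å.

r_n = n²a₀/Z = 7² × 0.529 / 8
    = 49 × 0.529 / 8 = 3.24 Å

3.24 Å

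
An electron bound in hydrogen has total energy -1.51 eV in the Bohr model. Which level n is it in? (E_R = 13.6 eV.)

E_n = −E_R Z²/n² ⇒ n² = E_R Z²/(−E_n) = 13.6 × 1² / 1.51 ≈ 9.01
n = 3

3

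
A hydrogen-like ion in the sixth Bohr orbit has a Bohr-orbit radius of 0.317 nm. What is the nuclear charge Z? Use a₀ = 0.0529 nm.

r_n = n²a₀/Z ⇒ Z = n²a₀/r = 6² × 0.0529 / 0.317 ≈ 6.01
Z = 6

6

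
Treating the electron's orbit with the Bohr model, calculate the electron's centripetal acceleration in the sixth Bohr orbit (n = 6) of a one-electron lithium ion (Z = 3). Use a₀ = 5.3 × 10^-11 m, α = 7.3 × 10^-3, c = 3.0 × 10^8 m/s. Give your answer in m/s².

r = n²a₀/Z = 6.4 × 10^-10 m, v = Zαc/n = 1.1 × 10^6 m/s
a = v²/r = (1.1 × 10^6)² / 6.4 × 10^-10 = 1.9 × 10^21 m/s²

1.9 × 10^21 m/s²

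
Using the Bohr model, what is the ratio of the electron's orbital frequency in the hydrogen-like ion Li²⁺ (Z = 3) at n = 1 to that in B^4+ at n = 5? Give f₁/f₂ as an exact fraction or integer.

45

f ∝ Z^2 · n^-3
f₁/f₂ = (3/5)^2 · (1/5)^-3 = 45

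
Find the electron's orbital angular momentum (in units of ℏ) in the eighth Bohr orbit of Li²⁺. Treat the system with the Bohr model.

8

L_n = nℏ, so L/ℏ = n = 8.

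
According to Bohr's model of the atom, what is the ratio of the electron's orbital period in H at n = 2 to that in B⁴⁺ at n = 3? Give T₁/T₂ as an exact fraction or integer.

T ∝ Z^-2 · n^3
T₁/T₂ = (1/5)^-2 · (2/3)^3 = 200/27

200/27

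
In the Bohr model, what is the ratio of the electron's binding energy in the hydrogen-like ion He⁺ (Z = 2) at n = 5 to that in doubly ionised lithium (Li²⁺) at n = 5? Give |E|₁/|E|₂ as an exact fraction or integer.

4/9

|E| ∝ Z^2 · n^-2
|E|₁/|E|₂ = (2/3)^2 · (5/5)^-2 = 4/9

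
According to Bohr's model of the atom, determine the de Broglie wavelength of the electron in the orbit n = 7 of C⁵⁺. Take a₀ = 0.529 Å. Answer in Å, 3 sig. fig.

The Bohr quantisation condition is nλ = 2πr_n.
r_n = n²a₀/Z = 4.32 Å
λ = 2πr_n/n = 2π·4.32/7 = 3.88 Å

3.88 Å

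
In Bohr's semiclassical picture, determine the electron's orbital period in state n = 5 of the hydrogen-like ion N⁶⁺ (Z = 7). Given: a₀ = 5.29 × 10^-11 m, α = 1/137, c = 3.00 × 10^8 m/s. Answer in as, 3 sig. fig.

r = n²a₀/Z = 5²·5.29 × 10^-11/7 = 1.89 × 10^-10 m
v = Zαc/n = 7·0.00730·3.00 × 10^8/5 = 3.07 × 10^6 m/s
T = 2πr/v = 3.87 × 10^-16 s = 387 as

387 as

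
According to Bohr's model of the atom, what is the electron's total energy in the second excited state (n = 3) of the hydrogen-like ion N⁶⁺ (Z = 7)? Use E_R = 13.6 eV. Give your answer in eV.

E_n = −E_R·Z²/n² = −13.6 × 7²/3² = -74.0 eV

-74.0 eV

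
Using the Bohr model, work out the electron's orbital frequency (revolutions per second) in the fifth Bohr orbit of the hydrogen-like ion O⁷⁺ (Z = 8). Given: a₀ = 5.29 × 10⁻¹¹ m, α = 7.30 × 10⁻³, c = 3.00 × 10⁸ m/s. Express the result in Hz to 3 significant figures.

3.37 × 10¹⁵ Hz

r = n²a₀/Z = 1.65 × 10⁻¹⁰ m, v = Zαc/n = 3.50 × 10⁶ m/s
f = v/(2πr) = 3.37 × 10¹⁵ Hz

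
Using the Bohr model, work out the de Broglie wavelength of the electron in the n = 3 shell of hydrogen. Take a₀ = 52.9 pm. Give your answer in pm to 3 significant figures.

997 pm

The Bohr quantisation condition is nλ = 2πr_n.
r_n = n²a₀/Z = 476 pm
λ = 2πr_n/n = 2π·476/3 = 997 pm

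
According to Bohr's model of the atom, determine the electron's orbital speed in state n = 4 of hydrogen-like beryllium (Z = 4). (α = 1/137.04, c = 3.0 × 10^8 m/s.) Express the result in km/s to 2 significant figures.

2200 km/s

v_n = Zαc/n = 4 × 0.0073 × 3.0 × 10^8 / 4
    = 2200 km/s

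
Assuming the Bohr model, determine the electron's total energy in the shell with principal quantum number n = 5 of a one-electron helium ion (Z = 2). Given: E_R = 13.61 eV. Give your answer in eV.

-2.178 eV

E_n = −E_R·Z²/n² = −13.61 × 2²/5² = -2.178 eV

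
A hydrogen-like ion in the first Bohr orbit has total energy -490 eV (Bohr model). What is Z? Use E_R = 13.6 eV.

6

E_n = −E_R Z²/n² ⇒ Z² = −E_n n²/E_R = 490 × 1² / 13.6 ≈ 36.03
Z = 6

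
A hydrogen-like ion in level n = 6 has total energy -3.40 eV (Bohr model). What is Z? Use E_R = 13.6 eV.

3

E_n = −E_R Z²/n² ⇒ Z² = −E_n n²/E_R = 3.40 × 6² / 13.6 ≈ 9.00
Z = 3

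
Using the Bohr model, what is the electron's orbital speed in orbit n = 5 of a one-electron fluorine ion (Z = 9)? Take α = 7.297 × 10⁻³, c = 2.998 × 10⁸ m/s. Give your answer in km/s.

v_n = Zαc/n = 9 × 0.007297 × 2.998 × 10⁸ / 5
    = 3938 km/s

3938 km/s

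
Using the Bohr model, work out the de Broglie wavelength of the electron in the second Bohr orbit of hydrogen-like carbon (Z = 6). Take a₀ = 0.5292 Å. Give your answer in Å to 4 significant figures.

1.108 Å

The Bohr quantisation condition is nλ = 2πr_n.
r_n = n²a₀/Z = 0.3528 Å
λ = 2πr_n/n = 2π·0.3528/2 = 1.108 Å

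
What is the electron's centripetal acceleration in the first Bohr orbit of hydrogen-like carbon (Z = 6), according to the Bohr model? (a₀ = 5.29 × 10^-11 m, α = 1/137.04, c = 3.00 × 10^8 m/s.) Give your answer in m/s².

r = n²a₀/Z = 8.82 × 10^-12 m, v = Zαc/n = 1.31 × 10^7 m/s
a = v²/r = (1.31 × 10^7)² / 8.82 × 10^-12 = 1.96 × 10^25 m/s²

1.96 × 10^25 m/s²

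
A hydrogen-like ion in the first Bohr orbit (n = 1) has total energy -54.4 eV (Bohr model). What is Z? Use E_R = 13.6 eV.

E_n = −E_R Z²/n² ⇒ Z² = −E_n n²/E_R = 54.4 × 1² / 13.6 ≈ 4.00
Z = 2

2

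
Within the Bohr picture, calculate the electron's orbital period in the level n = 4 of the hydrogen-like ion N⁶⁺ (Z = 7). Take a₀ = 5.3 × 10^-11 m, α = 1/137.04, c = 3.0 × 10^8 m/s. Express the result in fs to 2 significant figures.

0.20 fs

r = n²a₀/Z = 4²·5.3 × 10^-11/7 = 1.2 × 10^-10 m
v = Zαc/n = 7·0.0073·3.0 × 10^8/4 = 3.8 × 10^6 m/s
T = 2πr/v = 2.0 × 10^-16 s = 0.20 fs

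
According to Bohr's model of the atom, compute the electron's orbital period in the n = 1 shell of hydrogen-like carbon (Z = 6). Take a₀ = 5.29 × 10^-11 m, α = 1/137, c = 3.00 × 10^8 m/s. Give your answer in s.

r = n²a₀/Z = 1²·5.29 × 10^-11/6 = 8.82 × 10^-12 m
v = Zαc/n = 6·0.00730·3.00 × 10^8/1 = 1.31 × 10^7 m/s
T = 2πr/v = 4.22 × 10^-18 s

4.22 × 10^-18 s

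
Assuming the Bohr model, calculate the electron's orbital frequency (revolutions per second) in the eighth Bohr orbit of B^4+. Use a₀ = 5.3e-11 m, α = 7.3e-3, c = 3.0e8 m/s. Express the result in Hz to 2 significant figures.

3.2e14 Hz

r = n²a₀/Z = 6.8e-10 m, v = Zαc/n = 1.4e6 m/s
f = v/(2πr) = 3.2e14 Hz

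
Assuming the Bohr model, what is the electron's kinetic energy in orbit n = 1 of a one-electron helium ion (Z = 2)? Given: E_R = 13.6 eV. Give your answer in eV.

For a Coulomb orbit the virial theorem gives K = −E_n.
E_n = −E_R·Z²/n², so K = E_R·Z²/n² = 13.6 × 2²/1² = 54.4 eV

54.4 eV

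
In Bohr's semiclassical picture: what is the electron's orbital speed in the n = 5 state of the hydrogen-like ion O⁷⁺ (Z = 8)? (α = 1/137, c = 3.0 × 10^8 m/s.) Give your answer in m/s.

3.5 × 10^6 m/s

v_n = Zαc/n = 8 × 0.0073 × 3.0 × 10^8 / 5
    = 3.5 × 10^6 m/s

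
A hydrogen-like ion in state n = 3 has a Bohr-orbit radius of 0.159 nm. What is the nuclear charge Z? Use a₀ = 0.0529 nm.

3

r_n = n²a₀/Z ⇒ Z = n²a₀/r = 3² × 0.0529 / 0.159 ≈ 2.99
Z = 3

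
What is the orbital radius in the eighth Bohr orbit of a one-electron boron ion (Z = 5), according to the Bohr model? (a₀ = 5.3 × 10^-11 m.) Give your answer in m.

6.8 × 10^-10 m

r_n = n²a₀/Z = 8² × 5.3 × 10^-11 / 5
    = 64 × 5.3 × 10^-11 / 5 = 6.8 × 10^-10 m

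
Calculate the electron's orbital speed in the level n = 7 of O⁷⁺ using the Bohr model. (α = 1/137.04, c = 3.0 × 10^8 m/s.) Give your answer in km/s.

v_n = Zαc/n = 8 × 0.0073 × 3.0 × 10^8 / 7
    = 2500 km/s

2500 km/s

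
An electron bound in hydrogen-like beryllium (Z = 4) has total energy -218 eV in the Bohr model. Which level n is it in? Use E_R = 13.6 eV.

E_n = −E_R Z²/n² ⇒ n² = E_R Z²/(−E_n) = 13.6 × 4² / 218 ≈ 1.00
n = 1

1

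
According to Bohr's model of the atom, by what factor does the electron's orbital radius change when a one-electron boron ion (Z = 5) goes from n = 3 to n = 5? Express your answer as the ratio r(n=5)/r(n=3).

25/9

r ∝ Z^-1 · n^2; with Z fixed, r ∝ n^2.
r(n=5)/r(n=3) = (5/3)^2 = 25/9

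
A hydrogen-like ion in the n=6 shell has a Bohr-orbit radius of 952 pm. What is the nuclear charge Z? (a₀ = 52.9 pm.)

r_n = n²a₀/Z ⇒ Z = n²a₀/r = 6² × 52.9 / 952 ≈ 2.00
Z = 2

2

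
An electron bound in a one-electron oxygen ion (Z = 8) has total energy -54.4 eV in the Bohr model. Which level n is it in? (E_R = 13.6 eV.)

E_n = −E_R Z²/n² ⇒ n² = E_R Z²/(−E_n) = 13.6 × 8² / 54.4 ≈ 16.00
n = 4

4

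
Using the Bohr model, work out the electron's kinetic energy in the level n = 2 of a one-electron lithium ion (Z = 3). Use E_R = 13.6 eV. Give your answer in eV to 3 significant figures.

30.6 eV

For a Coulomb orbit the virial theorem gives K = −E_n.
E_n = −E_R·Z²/n², so K = E_R·Z²/n² = 13.6 × 3²/2² = 30.6 eV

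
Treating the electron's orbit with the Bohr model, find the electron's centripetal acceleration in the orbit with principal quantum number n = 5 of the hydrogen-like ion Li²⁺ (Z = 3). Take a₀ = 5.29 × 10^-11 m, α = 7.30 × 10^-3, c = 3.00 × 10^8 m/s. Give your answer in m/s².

r = n²a₀/Z = 4.41 × 10^-10 m, v = Zαc/n = 1.31 × 10^6 m/s
a = v²/r = (1.31 × 10^6)² / 4.41 × 10^-10 = 3.92 × 10^21 m/s²

3.92 × 10^21 m/s²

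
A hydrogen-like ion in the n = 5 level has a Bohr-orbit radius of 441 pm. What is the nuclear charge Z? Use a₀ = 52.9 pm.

3

r_n = n²a₀/Z ⇒ Z = n²a₀/r = 5² × 52.9 / 441 ≈ 3.00
Z = 3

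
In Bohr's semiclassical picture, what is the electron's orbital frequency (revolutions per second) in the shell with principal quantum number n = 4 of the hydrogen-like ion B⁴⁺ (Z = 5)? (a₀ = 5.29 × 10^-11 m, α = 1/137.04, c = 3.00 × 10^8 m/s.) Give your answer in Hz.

2.57 × 10^15 Hz

r = n²a₀/Z = 1.69 × 10^-10 m, v = Zαc/n = 2.74 × 10^6 m/s
f = v/(2πr) = 2.57 × 10^15 Hz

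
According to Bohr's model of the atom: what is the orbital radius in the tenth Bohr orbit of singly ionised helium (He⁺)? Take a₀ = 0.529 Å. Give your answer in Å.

r_n = n²a₀/Z = 10² × 0.529 / 2
    = 100 × 0.529 / 2 = 26.5 Å

26.5 Å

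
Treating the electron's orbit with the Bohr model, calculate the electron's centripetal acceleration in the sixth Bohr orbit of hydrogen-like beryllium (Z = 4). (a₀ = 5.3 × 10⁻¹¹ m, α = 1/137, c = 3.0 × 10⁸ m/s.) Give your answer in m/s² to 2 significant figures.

4.5 × 10²¹ m/s²

r = n²a₀/Z = 4.8 × 10⁻¹⁰ m, v = Zαc/n = 1.5 × 10⁶ m/s
a = v²/r = (1.5 × 10⁶)² / 4.8 × 10⁻¹⁰ = 4.5 × 10²¹ m/s²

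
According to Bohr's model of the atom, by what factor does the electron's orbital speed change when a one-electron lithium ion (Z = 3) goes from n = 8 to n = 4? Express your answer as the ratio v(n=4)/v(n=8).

2

v ∝ Z^1 · n^-1; with Z fixed, v ∝ n^-1.
v(n=4)/v(n=8) = (4/8)^-1 = 2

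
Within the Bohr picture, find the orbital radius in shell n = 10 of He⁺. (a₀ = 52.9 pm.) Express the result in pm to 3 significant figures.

2640 pm

r_n = n²a₀/Z = 10² × 52.9 / 2
    = 100 × 52.9 / 2 = 2640 pm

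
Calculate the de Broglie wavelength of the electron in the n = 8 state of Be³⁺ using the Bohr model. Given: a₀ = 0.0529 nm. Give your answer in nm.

0.665 nm

The Bohr quantisation condition is nλ = 2πr_n.
r_n = n²a₀/Z = 0.846 nm
λ = 2πr_n/n = 2π·0.846/8 = 0.665 nm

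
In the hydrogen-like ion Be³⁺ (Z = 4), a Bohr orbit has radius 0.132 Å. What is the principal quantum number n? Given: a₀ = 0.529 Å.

1

r_n = n²a₀/Z ⇒ n² = rZ/a₀ = 0.132 × 4 / 0.529 ≈ 1.00
n = 1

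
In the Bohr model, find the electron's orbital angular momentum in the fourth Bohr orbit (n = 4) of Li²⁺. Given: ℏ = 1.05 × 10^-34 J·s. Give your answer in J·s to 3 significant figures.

4.20 × 10^-34 J·s

L_n = nℏ = 4 × 1.05 × 10^-34 = 4.20 × 10^-34 J·s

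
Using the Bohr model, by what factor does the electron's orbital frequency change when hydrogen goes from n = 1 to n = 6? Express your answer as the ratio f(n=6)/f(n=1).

1/216

f ∝ Z^2 · n^-3; with Z fixed, f ∝ n^-3.
f(n=6)/f(n=1) = (6/1)^-3 = 1/216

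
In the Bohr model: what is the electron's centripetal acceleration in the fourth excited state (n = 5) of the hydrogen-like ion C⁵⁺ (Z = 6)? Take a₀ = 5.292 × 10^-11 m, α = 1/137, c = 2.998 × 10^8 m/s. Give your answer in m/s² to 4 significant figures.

r = n²a₀/Z = 2.205 × 10^-10 m, v = Zαc/n = 2.626 × 10^6 m/s
a = v²/r = (2.626 × 10^6)² / 2.205 × 10^-10 = 3.127 × 10^22 m/s²

3.127 × 10^22 m/s²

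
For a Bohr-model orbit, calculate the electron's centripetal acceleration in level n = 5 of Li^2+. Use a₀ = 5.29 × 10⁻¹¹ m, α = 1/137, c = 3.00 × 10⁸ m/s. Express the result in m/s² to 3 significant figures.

3.92 × 10²¹ m/s²

r = n²a₀/Z = 4.41 × 10⁻¹⁰ m, v = Zαc/n = 1.31 × 10⁶ m/s
a = v²/r = (1.31 × 10⁶)² / 4.41 × 10⁻¹⁰ = 3.92 × 10²¹ m/s²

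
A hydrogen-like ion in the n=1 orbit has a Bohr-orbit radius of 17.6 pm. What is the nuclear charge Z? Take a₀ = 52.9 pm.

r_n = n²a₀/Z ⇒ Z = n²a₀/r = 1² × 52.9 / 17.6 ≈ 3.01
Z = 3

3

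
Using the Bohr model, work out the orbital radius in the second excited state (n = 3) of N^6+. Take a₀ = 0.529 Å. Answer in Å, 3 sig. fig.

0.680 Å

r_n = n²a₀/Z = 3² × 0.529 / 7
    = 9 × 0.529 / 7 = 0.680 Å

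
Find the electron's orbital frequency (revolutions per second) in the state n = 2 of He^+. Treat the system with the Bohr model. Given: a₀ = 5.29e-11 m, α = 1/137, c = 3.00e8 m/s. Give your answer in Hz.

r = n²a₀/Z = 1.06e-10 m, v = Zαc/n = 2.19e6 m/s
f = v/(2πr) = 3.29e15 Hz

3.29e15 Hz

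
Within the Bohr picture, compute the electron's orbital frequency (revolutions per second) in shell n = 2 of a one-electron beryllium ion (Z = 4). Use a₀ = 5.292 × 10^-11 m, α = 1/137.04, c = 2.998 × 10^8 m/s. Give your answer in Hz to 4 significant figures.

1.316 × 10^16 Hz

r = n²a₀/Z = 5.292 × 10^-11 m, v = Zαc/n = 4.375 × 10^6 m/s
f = v/(2πr) = 1.316 × 10^16 Hz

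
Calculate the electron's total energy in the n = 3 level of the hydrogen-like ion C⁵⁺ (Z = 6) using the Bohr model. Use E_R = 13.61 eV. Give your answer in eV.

E_n = −E_R·Z²/n² = −13.61 × 6²/3² = -54.44 eV

-54.44 eV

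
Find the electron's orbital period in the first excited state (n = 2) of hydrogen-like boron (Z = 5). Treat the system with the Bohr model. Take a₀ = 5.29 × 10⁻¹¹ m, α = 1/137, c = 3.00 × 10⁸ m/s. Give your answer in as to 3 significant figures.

r = n²a₀/Z = 2²·5.29 × 10⁻¹¹/5 = 4.23 × 10⁻¹¹ m
v = Zαc/n = 5·0.00730·3.00 × 10⁸/2 = 5.47 × 10⁶ m/s
T = 2πr/v = 4.86 × 10⁻¹⁷ s = 48.6 as

48.6 as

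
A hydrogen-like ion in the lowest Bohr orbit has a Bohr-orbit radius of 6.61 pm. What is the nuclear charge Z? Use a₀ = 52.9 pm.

r_n = n²a₀/Z ⇒ Z = n²a₀/r = 1² × 52.9 / 6.61 ≈ 8.00
Z = 8

8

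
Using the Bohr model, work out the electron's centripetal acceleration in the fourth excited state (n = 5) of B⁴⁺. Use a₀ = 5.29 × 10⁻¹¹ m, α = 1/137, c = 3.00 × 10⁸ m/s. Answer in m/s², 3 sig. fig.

r = n²a₀/Z = 2.64 × 10⁻¹⁰ m, v = Zαc/n = 2.19 × 10⁶ m/s
a = v²/r = (2.19 × 10⁶)² / 2.64 × 10⁻¹⁰ = 1.81 × 10²² m/s²

1.81 × 10²² m/s²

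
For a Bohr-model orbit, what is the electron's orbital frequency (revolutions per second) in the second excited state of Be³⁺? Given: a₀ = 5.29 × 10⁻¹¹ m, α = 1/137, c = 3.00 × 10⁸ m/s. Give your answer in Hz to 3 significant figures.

r = n²a₀/Z = 1.19 × 10⁻¹⁰ m, v = Zαc/n = 2.92 × 10⁶ m/s
f = v/(2πr) = 3.90 × 10¹⁵ Hz

3.90 × 10¹⁵ Hz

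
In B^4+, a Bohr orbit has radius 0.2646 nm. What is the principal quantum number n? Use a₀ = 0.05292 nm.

r_n = n²a₀/Z ⇒ n² = rZ/a₀ = 0.2646 × 5 / 0.05292 ≈ 25.00
n = 5

5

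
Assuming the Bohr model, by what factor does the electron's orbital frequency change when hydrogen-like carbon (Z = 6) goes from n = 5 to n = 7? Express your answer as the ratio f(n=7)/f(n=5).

125/343

f ∝ Z^2 · n^-3; with Z fixed, f ∝ n^-3.
f(n=7)/f(n=5) = (7/5)^-3 = 125/343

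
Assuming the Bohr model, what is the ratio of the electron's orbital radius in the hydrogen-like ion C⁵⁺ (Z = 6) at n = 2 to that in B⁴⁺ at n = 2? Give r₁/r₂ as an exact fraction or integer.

r ∝ Z^-1 · n^2
r₁/r₂ = (6/5)^-1 · (2/2)^2 = 5/6

5/6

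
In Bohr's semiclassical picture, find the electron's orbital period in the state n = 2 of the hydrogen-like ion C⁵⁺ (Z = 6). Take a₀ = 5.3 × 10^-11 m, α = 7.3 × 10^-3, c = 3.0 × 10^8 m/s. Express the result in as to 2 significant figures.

34 as

r = n²a₀/Z = 2²·5.3 × 10^-11/6 = 3.5 × 10^-11 m
v = Zαc/n = 6·0.0073·3.0 × 10^8/2 = 6.6 × 10^6 m/s
T = 2πr/v = 3.4 × 10^-17 s = 34 as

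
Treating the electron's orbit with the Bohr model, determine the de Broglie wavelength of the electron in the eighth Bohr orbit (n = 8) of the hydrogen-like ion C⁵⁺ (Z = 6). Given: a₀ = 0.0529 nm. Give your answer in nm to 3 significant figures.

0.443 nm

The Bohr quantisation condition is nλ = 2πr_n.
r_n = n²a₀/Z = 0.564 nm
λ = 2πr_n/n = 2π·0.564/8 = 0.443 nm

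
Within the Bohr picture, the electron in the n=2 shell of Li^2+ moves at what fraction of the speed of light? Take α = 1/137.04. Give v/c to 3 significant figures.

0.0109

v_n = Zαc/n, so v/c = Zα/n = 3 × 0.00730 / 2 = 0.0109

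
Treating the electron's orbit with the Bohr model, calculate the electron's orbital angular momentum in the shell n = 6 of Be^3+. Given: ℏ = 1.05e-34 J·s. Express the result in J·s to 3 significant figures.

L_n = nℏ = 6 × 1.05e-34 = 6.30e-34 J·s

6.30e-34 J·s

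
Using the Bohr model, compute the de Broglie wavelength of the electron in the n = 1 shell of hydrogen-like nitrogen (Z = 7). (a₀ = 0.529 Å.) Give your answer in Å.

0.475 Å

The Bohr quantisation condition is nλ = 2πr_n.
r_n = n²a₀/Z = 0.0756 Å
λ = 2πr_n/n = 2π·0.0756/1 = 0.475 Å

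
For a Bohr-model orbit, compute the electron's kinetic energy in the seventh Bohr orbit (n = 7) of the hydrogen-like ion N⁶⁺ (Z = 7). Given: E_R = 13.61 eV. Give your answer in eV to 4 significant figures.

For a Coulomb orbit the virial theorem gives K = −E_n.
E_n = −E_R·Z²/n², so K = E_R·Z²/n² = 13.61 × 7²/7² = 13.61 eV

13.61 eV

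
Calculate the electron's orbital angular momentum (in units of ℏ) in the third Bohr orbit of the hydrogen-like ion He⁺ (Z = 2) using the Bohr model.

L_n = nℏ, so L/ℏ = n = 3.

3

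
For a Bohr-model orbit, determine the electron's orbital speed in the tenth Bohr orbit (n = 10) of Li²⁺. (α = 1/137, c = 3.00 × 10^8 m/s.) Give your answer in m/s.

v_n = Zαc/n = 3 × 0.00730 × 3.00 × 10^8 / 10
    = 6.57 × 10^5 m/s

6.57 × 10^5 m/s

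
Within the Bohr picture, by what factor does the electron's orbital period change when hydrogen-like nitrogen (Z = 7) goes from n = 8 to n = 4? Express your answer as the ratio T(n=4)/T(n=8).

1/8

T ∝ Z^-2 · n^3; with Z fixed, T ∝ n^3.
T(n=4)/T(n=8) = (4/8)^3 = 1/8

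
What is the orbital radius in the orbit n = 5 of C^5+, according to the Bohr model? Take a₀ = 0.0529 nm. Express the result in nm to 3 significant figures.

0.220 nm

r_n = n²a₀/Z = 5² × 0.0529 / 6
    = 25 × 0.0529 / 6 = 0.220 nm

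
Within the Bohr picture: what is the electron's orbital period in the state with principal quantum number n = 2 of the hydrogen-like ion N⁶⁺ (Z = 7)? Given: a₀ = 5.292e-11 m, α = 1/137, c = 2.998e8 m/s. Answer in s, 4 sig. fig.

r = n²a₀/Z = 2²·5.292e-11/7 = 3.024e-11 m
v = Zαc/n = 7·0.007299·2.998e8/2 = 7.659e6 m/s
T = 2πr/v = 2.481e-17 s

2.481e-17 s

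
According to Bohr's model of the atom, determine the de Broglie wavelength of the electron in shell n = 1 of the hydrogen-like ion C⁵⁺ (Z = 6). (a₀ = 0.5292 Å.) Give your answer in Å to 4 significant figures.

0.5542 Å

The Bohr quantisation condition is nλ = 2πr_n.
r_n = n²a₀/Z = 0.08820 Å
λ = 2πr_n/n = 2π·0.08820/1 = 0.5542 Å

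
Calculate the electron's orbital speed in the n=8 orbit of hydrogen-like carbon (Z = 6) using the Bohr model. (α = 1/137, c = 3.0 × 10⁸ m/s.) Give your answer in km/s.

1600 km/s

v_n = Zαc/n = 6 × 0.0073 × 3.0 × 10⁸ / 8
    = 1600 km/s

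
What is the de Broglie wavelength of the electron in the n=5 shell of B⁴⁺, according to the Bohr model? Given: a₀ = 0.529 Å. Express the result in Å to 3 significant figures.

3.32 Å

The Bohr quantisation condition is nλ = 2πr_n.
r_n = n²a₀/Z = 2.65 Å
λ = 2πr_n/n = 2π·2.65/5 = 3.32 Å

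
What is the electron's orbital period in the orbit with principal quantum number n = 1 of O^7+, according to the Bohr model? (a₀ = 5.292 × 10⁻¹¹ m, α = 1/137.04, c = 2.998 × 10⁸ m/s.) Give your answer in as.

2.375 as

r = n²a₀/Z = 1²·5.292 × 10⁻¹¹/8 = 6.615 × 10⁻¹² m
v = Zαc/n = 8·0.007297·2.998 × 10⁸/1 = 1.750 × 10⁷ m/s
T = 2πr/v = 2.375 × 10⁻¹⁸ s = 2.375 as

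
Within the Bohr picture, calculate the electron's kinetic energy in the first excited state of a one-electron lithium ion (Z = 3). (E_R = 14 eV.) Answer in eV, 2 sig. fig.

32 eV

For a Coulomb orbit the virial theorem gives K = −E_n.
E_n = −E_R·Z²/n², so K = E_R·Z²/n² = 14 × 3²/2² = 32 eV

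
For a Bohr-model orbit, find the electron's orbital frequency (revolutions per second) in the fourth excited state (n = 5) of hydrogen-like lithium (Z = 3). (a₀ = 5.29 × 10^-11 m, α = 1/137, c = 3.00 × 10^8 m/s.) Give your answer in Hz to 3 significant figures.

4.74 × 10^14 Hz

r = n²a₀/Z = 4.41 × 10^-10 m, v = Zαc/n = 1.31 × 10^6 m/s
f = v/(2πr) = 4.74 × 10^14 Hz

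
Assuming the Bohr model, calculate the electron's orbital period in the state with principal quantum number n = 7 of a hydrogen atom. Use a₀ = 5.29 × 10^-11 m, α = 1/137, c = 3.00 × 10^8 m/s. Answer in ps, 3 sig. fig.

0.0521 ps

r = n²a₀/Z = 7²·5.29 × 10^-11/1 = 2.59 × 10^-9 m
v = Zαc/n = 1·0.00730·3.00 × 10^8/7 = 3.13 × 10^5 m/s
T = 2πr/v = 5.21 × 10^-14 s = 0.0521 ps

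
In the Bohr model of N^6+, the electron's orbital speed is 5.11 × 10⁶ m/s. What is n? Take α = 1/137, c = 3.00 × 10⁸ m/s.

v_n = Zαc/n ⇒ n = Zαc/v = 7 × 0.00730 × 3.00 × 10⁸ / 5.11 × 10⁶ ≈ 3.00
n = 3

3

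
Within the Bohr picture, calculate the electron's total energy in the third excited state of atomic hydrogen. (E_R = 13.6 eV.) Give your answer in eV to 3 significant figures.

E_n = −E_R·Z²/n² = −13.6 × 1²/4² = -0.850 eV

-0.850 eV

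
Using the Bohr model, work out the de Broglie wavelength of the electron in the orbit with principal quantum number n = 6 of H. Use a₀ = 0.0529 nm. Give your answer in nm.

The Bohr quantisation condition is nλ = 2πr_n.
r_n = n²a₀/Z = 1.90 nm
λ = 2πr_n/n = 2π·1.90/6 = 1.99 nm

1.99 nm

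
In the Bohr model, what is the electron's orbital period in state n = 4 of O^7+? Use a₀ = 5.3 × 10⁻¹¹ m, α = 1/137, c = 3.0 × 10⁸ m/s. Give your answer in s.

1.5 × 10⁻¹⁶ s

r = n²a₀/Z = 4²·5.3 × 10⁻¹¹/8 = 1.1 × 10⁻¹⁰ m
v = Zαc/n = 8·0.0073·3.0 × 10⁸/4 = 4.4 × 10⁶ m/s
T = 2πr/v = 1.5 × 10⁻¹⁶ s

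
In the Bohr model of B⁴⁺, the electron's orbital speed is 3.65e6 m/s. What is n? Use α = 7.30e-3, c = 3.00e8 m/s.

3

v_n = Zαc/n ⇒ n = Zαc/v = 5 × 0.00730 × 3.00e8 / 3.65e6 ≈ 3.00
n = 3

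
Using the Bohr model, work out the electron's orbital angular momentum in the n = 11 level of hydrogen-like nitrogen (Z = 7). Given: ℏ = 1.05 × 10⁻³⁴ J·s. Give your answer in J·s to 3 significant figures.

L_n = nℏ = 11 × 1.05 × 10⁻³⁴ = 1.16 × 10⁻³³ J·s

1.16 × 10⁻³³ J·s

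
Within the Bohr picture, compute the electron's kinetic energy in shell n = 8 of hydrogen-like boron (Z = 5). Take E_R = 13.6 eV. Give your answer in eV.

For a Coulomb orbit the virial theorem gives K = −E_n.
E_n = −E_R·Z²/n², so K = E_R·Z²/n² = 13.6 × 5²/8² = 5.31 eV

5.31 eV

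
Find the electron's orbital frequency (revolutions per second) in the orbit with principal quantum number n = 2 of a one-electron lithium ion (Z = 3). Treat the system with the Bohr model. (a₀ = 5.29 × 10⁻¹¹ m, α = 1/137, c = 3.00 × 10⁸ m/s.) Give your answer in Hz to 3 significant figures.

r = n²a₀/Z = 7.05 × 10⁻¹¹ m, v = Zαc/n = 3.28 × 10⁶ m/s
f = v/(2πr) = 7.41 × 10¹⁵ Hz

7.41 × 10¹⁵ Hz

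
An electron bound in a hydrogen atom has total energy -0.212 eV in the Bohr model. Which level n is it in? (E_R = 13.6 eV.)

8

E_n = −E_R Z²/n² ⇒ n² = E_R Z²/(−E_n) = 13.6 × 1² / 0.212 ≈ 64.15
n = 8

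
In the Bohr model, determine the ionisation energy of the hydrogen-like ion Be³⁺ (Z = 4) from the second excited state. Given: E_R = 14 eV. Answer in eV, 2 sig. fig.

25 eV

E_n = −E_R·Z²/n² = −14 × 4²/3² eV = -25 eV
Ionisation energy = −E_n = 25 eV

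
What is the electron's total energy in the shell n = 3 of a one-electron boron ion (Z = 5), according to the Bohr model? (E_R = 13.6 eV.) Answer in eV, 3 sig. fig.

E_n = −E_R·Z²/n² = −13.6 × 5²/3² = -37.8 eV

-37.8 eV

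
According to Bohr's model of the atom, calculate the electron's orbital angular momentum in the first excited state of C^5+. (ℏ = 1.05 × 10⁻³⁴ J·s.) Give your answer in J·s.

L_n = nℏ = 2 × 1.05 × 10⁻³⁴ = 2.10 × 10⁻³⁴ J·s

2.10 × 10⁻³⁴ J·s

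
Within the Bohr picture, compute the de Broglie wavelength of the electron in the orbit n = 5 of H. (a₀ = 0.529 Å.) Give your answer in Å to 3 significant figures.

The Bohr quantisation condition is nλ = 2πr_n.
r_n = n²a₀/Z = 13.2 Å
λ = 2πr_n/n = 2π·13.2/5 = 16.6 Å

16.6 Å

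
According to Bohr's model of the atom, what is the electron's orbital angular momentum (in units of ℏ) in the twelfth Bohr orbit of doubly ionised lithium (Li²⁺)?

L_n = nℏ, so L/ℏ = n = 12.

12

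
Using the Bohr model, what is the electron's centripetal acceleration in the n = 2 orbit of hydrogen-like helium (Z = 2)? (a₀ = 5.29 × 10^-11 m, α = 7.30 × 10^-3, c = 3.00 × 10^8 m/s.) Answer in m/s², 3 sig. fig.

4.53 × 10^22 m/s²

r = n²a₀/Z = 1.06 × 10^-10 m, v = Zαc/n = 2.19 × 10^6 m/s
a = v²/r = (2.19 × 10^6)² / 1.06 × 10^-10 = 4.53 × 10^22 m/s²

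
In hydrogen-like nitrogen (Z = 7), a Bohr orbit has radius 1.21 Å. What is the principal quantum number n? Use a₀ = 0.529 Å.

4

r_n = n²a₀/Z ⇒ n² = rZ/a₀ = 1.21 × 7 / 0.529 ≈ 16.01
n = 4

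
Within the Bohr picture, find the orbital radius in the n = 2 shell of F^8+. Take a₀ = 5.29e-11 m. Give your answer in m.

2.35e-11 m

r_n = n²a₀/Z = 2² × 5.29e-11 / 9
    = 4 × 5.29e-11 / 9 = 2.35e-11 m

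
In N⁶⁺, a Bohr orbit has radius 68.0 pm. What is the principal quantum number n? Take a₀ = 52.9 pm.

3

r_n = n²a₀/Z ⇒ n² = rZ/a₀ = 68.0 × 7 / 52.9 ≈ 9.00
n = 3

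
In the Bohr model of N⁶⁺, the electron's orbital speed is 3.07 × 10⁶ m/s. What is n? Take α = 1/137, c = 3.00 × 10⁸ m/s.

v_n = Zαc/n ⇒ n = Zαc/v = 7 × 0.00730 × 3.00 × 10⁸ / 3.07 × 10⁶ ≈ 4.99
n = 5

5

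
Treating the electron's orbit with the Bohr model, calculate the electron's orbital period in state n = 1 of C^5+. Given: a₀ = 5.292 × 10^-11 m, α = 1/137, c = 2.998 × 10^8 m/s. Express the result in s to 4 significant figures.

4.221 × 10^-18 s

r = n²a₀/Z = 1²·5.292 × 10^-11/6 = 8.820 × 10^-12 m
v = Zαc/n = 6·0.007299·2.998 × 10^8/1 = 1.313 × 10^7 m/s
T = 2πr/v = 4.221 × 10^-18 s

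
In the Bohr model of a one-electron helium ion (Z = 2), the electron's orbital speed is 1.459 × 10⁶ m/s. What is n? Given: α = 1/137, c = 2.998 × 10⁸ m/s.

v_n = Zαc/n ⇒ n = Zαc/v = 2 × 0.007299 × 2.998 × 10⁸ / 1.459 × 10⁶ ≈ 3.00
n = 3

3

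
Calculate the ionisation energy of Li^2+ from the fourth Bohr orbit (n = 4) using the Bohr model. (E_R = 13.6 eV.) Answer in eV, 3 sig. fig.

E_n = −E_R·Z²/n² = −13.6 × 3²/4² eV = -7.65 eV
Ionisation energy = −E_n = 7.65 eV

7.65 eV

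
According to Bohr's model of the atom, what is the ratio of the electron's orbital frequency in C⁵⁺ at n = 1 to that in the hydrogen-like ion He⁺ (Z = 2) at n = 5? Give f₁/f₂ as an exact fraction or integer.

f ∝ Z^2 · n^-3
f₁/f₂ = (6/2)^2 · (1/5)^-3 = 1125

1125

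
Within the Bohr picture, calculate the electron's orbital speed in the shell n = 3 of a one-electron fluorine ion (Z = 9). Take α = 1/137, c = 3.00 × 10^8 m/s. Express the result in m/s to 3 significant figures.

6.57 × 10^6 m/s

v_n = Zαc/n = 9 × 0.00730 × 3.00 × 10^8 / 3
    = 6.57 × 10^6 m/s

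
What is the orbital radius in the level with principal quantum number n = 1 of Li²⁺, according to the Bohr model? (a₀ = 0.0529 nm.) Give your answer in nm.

0.0176 nm

r_n = n²a₀/Z = 1² × 0.0529 / 3
    = 1 × 0.0529 / 3 = 0.0176 nm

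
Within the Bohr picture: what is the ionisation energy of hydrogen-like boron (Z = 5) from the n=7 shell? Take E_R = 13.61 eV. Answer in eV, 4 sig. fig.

6.944 eV

E_n = −E_R·Z²/n² = −13.61 × 5²/7² eV = -6.944 eV
Ionisation energy = −E_n = 6.944 eV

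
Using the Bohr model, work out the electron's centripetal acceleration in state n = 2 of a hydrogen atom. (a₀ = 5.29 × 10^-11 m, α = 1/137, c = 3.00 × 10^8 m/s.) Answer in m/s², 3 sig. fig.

r = n²a₀/Z = 2.12 × 10^-10 m, v = Zαc/n = 1.09 × 10^6 m/s
a = v²/r = (1.09 × 10^6)² / 2.12 × 10^-10 = 5.67 × 10^21 m/s²

5.67 × 10^21 m/s²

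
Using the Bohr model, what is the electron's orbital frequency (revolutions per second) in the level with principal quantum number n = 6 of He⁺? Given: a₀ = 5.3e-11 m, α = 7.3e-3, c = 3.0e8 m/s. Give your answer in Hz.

r = n²a₀/Z = 9.5e-10 m, v = Zαc/n = 7.3e5 m/s
f = v/(2πr) = 1.2e14 Hz

1.2e14 Hz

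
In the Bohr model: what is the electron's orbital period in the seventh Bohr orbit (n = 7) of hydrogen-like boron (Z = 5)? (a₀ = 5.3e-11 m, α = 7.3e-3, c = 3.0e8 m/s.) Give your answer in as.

r = n²a₀/Z = 7²·5.3e-11/5 = 5.2e-10 m
v = Zαc/n = 5·0.0073·3.0e8/7 = 1.6e6 m/s
T = 2πr/v = 2.1e-15 s = 2100 as

2100 as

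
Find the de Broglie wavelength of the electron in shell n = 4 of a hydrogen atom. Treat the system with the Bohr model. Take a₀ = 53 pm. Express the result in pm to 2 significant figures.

1300 pm

The Bohr quantisation condition is nλ = 2πr_n.
r_n = n²a₀/Z = 850 pm
λ = 2πr_n/n = 2π·850/4 = 1300 pm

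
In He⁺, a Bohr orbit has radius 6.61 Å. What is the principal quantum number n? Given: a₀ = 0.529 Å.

r_n = n²a₀/Z ⇒ n² = rZ/a₀ = 6.61 × 2 / 0.529 ≈ 24.99
n = 5

5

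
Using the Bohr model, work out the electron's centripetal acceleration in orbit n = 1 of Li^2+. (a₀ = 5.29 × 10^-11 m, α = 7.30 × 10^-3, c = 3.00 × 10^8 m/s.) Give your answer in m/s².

r = n²a₀/Z = 1.76 × 10^-11 m, v = Zαc/n = 6.57 × 10^6 m/s
a = v²/r = (6.57 × 10^6)² / 1.76 × 10^-11 = 2.45 × 10^24 m/s²

2.45 × 10^24 m/s²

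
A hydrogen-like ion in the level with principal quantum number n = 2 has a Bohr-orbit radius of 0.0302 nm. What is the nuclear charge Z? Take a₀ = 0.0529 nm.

7

r_n = n²a₀/Z ⇒ Z = n²a₀/r = 2² × 0.0529 / 0.0302 ≈ 7.01
Z = 7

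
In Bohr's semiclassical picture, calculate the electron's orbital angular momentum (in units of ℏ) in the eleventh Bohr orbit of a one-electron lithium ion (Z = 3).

L_n = nℏ, so L/ℏ = n = 11.

11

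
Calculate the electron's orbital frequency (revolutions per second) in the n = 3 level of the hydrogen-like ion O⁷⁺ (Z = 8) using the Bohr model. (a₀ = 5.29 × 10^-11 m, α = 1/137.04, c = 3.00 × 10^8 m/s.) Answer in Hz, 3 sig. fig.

r = n²a₀/Z = 5.95 × 10^-11 m, v = Zαc/n = 5.84 × 10^6 m/s
f = v/(2πr) = 1.56 × 10^16 Hz

1.56 × 10^16 Hz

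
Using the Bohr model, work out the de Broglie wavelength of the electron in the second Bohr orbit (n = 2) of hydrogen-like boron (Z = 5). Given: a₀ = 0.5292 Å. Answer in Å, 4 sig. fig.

1.330 Å

The Bohr quantisation condition is nλ = 2πr_n.
r_n = n²a₀/Z = 0.4234 Å
λ = 2πr_n/n = 2π·0.4234/2 = 1.330 Å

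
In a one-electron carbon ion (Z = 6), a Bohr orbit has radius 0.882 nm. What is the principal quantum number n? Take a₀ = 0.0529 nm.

10

r_n = n²a₀/Z ⇒ n² = rZ/a₀ = 0.882 × 6 / 0.0529 ≈ 100.04
n = 10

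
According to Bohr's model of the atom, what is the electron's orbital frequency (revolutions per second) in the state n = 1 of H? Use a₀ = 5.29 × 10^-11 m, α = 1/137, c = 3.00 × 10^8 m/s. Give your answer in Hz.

r = n²a₀/Z = 5.29 × 10^-11 m, v = Zαc/n = 2.19 × 10^6 m/s
f = v/(2πr) = 6.59 × 10^15 Hz

6.59 × 10^15 Hz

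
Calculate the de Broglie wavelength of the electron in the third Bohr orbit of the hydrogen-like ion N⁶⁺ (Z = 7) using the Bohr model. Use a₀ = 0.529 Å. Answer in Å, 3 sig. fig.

1.42 Å

The Bohr quantisation condition is nλ = 2πr_n.
r_n = n²a₀/Z = 0.680 Å
λ = 2πr_n/n = 2π·0.680/3 = 1.42 Å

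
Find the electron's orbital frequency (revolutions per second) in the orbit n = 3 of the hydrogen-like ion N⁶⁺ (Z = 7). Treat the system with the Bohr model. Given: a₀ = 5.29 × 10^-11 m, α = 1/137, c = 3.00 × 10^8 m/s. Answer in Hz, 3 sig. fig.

r = n²a₀/Z = 6.80 × 10^-11 m, v = Zαc/n = 5.11 × 10^6 m/s
f = v/(2πr) = 1.20 × 10^16 Hz

1.20 × 10^16 Hz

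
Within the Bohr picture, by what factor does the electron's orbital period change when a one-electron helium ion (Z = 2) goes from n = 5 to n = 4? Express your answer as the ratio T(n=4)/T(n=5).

T ∝ Z^-2 · n^3; with Z fixed, T ∝ n^3.
T(n=4)/T(n=5) = (4/5)^3 = 64/125

64/125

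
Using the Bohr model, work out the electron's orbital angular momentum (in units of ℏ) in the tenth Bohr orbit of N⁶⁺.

L_n = nℏ, so L/ℏ = n = 10.

10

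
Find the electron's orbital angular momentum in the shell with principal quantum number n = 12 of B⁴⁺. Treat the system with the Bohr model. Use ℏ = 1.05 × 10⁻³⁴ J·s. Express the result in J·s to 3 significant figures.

L_n = nℏ = 12 × 1.05 × 10⁻³⁴ = 1.26 × 10⁻³³ J·s

1.26 × 10⁻³³ J·s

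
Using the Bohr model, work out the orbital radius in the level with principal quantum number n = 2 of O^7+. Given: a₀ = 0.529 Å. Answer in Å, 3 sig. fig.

0.265 Å

r_n = n²a₀/Z = 2² × 0.529 / 8
    = 4 × 0.529 / 8 = 0.265 Å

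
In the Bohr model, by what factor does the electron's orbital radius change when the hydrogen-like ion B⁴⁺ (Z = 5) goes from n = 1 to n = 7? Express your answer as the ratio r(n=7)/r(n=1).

r ∝ Z^-1 · n^2; with Z fixed, r ∝ n^2.
r(n=7)/r(n=1) = (7/1)^2 = 49

49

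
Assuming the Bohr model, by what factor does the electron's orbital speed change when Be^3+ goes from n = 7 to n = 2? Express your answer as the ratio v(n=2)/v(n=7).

7/2

v ∝ Z^1 · n^-1; with Z fixed, v ∝ n^-1.
v(n=2)/v(n=7) = (2/7)^-1 = 7/2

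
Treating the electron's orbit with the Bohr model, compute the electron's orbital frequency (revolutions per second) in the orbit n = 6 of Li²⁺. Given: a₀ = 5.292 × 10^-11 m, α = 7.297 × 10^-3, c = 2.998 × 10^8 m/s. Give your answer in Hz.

r = n²a₀/Z = 6.350 × 10^-10 m, v = Zαc/n = 1.094 × 10^6 m/s
f = v/(2πr) = 2.741 × 10^14 Hz

2.741 × 10^14 Hz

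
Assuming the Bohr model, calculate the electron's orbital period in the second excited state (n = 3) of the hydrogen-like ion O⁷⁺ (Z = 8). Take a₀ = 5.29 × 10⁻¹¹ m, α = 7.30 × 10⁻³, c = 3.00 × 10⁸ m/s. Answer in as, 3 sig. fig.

64.0 as

r = n²a₀/Z = 3²·5.29 × 10⁻¹¹/8 = 5.95 × 10⁻¹¹ m
v = Zαc/n = 8·0.00730·3.00 × 10⁸/3 = 5.84 × 10⁶ m/s
T = 2πr/v = 6.40 × 10⁻¹⁷ s = 64.0 as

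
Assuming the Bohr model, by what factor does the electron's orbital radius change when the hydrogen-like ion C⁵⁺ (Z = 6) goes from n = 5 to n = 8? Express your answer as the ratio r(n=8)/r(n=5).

r ∝ Z^-1 · n^2; with Z fixed, r ∝ n^2.
r(n=8)/r(n=5) = (8/5)^2 = 64/25

64/25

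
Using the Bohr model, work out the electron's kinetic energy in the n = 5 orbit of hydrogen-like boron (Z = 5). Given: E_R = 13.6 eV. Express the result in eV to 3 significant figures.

For a Coulomb orbit the virial theorem gives K = −E_n.
E_n = −E_R·Z²/n², so K = E_R·Z²/n² = 13.6 × 5²/5² = 13.6 eV

13.6 eV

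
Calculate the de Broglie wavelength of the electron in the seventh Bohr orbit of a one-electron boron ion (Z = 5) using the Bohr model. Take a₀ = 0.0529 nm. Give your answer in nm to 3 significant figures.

The Bohr quantisation condition is nλ = 2πr_n.
r_n = n²a₀/Z = 0.518 nm
λ = 2πr_n/n = 2π·0.518/7 = 0.465 nm

0.465 nm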